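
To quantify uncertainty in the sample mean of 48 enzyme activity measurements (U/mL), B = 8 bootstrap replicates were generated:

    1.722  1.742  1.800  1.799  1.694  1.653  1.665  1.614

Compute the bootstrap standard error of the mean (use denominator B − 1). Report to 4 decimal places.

Bootstrap SE is the standard deviation of the 8 replicate means.
Mean of replicates: (1.722 + 1.742 + 1.800 + 1.799 + 1.694 + 1.653 + 1.665 + 1.614) / 8 = 13.68900 / 8 = 1.71113
Sum of squared deviations: (+0.01087)² + (+0.03087)² + (+0.08888)² + (+0.08787)² + (−0.01713)² + (−0.05812)² + (−0.04612)² + (−0.09712)² = 0.03192
Variance = 0.03192 / 7 = 0.00456
SE* = √0.00456

SE* = 0.0675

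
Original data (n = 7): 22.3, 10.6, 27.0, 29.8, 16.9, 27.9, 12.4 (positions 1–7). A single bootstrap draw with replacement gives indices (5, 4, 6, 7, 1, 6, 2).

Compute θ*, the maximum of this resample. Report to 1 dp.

Resample values: 16.9, 29.8, 27.9, 12.4, 22.3, 27.9, 10.6.
Maximum = 29.8

θ* = 29.8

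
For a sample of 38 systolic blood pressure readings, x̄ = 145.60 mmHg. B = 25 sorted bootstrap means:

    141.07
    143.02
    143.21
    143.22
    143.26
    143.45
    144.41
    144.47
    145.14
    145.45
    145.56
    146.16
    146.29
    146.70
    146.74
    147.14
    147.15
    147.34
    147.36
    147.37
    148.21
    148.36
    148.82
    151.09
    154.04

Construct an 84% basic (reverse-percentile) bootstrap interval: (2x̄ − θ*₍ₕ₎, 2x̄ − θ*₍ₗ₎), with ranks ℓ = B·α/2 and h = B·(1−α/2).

Percentile endpoints at ranks 2 and 23: θ*₍2₎ = 143.02, θ*₍23₎ = 148.82.
Basic interval reflects these around x̄:
  lower = 2 × 145.60 − 148.82 = 142.38
  upper = 2 × 145.60 − 143.02 = 148.18

(142.38, 148.18)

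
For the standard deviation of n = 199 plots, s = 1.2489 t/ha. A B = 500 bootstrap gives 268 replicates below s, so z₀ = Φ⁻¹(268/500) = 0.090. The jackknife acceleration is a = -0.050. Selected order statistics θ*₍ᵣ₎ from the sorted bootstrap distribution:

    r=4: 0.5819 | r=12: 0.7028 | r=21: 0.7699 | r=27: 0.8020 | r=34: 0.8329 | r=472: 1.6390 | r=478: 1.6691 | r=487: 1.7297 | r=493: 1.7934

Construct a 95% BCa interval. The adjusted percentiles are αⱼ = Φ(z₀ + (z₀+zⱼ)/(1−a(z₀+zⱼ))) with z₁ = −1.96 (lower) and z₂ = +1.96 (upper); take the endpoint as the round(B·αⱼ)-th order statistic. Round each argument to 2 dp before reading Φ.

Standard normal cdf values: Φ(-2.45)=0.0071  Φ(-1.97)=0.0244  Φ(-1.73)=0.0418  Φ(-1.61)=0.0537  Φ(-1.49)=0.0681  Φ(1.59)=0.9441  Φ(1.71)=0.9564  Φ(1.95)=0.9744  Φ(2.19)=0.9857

Lower: z₀ + z₁ = 0.090 + (-1.960) = -1.870; 1 − a(z₀+z₁) = 1 − (-0.050)(-1.870) = 0.9065; argument = 0.090 + (-1.870)/0.9065 = -1.9729 → -1.97.
α₁ = Φ(-1.97) = 0.0244; rank = round(500 × 0.0244) = 12; θ*₍12₎ = 0.7028.
Upper: z₀ + z₂ = 2.050; 1 − a(z₀+z₂) = 1.1025; argument = 1.9494 → 1.95; α₂ = 0.9744; rank = 487; θ*₍487₎ = 1.7297.

(0.7028, 1.7297)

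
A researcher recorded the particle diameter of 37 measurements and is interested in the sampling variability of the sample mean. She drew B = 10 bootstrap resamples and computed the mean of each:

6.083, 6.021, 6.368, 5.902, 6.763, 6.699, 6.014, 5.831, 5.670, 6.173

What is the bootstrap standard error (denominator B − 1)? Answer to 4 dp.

SE* = 0.3588

Bootstrap SE is the standard deviation of the 10 replicate means.
Mean of replicates: (6.083 + 6.021 + 6.368 + 5.902 + 6.763 + 6.699 + 6.014 + 5.831 + 5.670 + 6.173) / 10 = 61.52400 / 10 = 6.15240
Sum of squared deviations: (−0.06940)² + (−0.13140)² + (+0.21560)² + (−0.25040)² + (+0.61060)² + (+0.54660)² + (−0.13840)² + (−0.32140)² + (−0.48240)² + (+0.02060)² = 1.15846
Variance = 1.15846 / 9 = 0.12872
SE* = √0.12872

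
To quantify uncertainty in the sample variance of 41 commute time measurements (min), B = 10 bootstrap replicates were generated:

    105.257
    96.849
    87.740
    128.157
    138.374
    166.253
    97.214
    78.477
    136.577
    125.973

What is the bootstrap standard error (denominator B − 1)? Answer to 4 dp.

SE* = 27.3623

Bootstrap SE is the standard deviation of the 10 replicate variances.
Mean of replicates: (105.257 + 96.849 + 87.740 + 128.157 + 138.374 + 166.253 + 97.214 + 78.477 + 136.577 + 125.973) / 10 = 1160.87100 / 10 = 116.08710
Sum of squared deviations: (−10.83010)² + (−19.23810)² + (−28.34710)² + (+12.06990)² + (+22.28690)² + (+50.16590)² + (−18.87310)² + (−37.61010)² + (+20.48990)² + (+9.88590)² = 6738.24010
Variance = 6738.24010 / 9 = 748.69334
SE* = √748.69334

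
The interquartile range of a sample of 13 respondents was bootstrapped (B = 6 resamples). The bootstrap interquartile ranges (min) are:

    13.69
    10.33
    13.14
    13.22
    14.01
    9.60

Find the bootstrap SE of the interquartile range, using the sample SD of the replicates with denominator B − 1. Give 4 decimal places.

Bootstrap SE is the standard deviation of the 6 replicate interquartile ranges.
Mean of replicates: (13.69 + 10.33 + 13.14 + 13.22 + 14.01 + 9.60) / 6 = 73.99000 / 6 = 12.33167
Sum of squared deviations: (+1.35833)² + (−2.00167)² + (+0.80833)² + (+0.88833)² + (+1.67833)² + (−2.73167)² = 17.57308
Variance = 17.57308 / 5 = 3.51462
SE* = √3.51462

SE* = 1.8747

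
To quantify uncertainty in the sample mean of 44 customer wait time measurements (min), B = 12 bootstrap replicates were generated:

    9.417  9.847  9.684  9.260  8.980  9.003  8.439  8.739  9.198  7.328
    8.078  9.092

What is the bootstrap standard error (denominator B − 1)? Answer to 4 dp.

SE* = 0.7026

Bootstrap SE is the standard deviation of the 12 replicate means.
Mean of replicates: (9.417 + 9.847 + 9.684 + 9.260 + 8.980 + 9.003 + 8.439 + 8.739 + 9.198 + 7.328 + 8.078 + 9.092) / 12 = 107.06500 / 12 = 8.92208
Sum of squared deviations: (+0.49492)² + (+0.92492)² + (+0.76192)² + (+0.33792)² + (+0.05792)² + (+0.08092)² + (−0.48308)² + (−0.18308)² + (+0.27592)² + (−1.59408)² + (−0.84408)² + (+0.16992)² = 5.43049
Variance = 5.43049 / 11 = 0.49368
SE* = √0.49368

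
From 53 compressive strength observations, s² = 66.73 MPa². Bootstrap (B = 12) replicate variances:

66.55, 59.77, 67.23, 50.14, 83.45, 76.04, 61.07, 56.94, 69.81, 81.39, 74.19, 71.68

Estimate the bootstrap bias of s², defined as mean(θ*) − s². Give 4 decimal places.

mean(θ*) = (66.55 + 59.77 + 67.23 + 50.14 + 83.45 + 76.04 + 61.07 + 56.94 + 69.81 + 81.39 + 74.19 + 71.68) / 12 = 68.18833
bias = 68.18833 − 66.73

bias = +1.4583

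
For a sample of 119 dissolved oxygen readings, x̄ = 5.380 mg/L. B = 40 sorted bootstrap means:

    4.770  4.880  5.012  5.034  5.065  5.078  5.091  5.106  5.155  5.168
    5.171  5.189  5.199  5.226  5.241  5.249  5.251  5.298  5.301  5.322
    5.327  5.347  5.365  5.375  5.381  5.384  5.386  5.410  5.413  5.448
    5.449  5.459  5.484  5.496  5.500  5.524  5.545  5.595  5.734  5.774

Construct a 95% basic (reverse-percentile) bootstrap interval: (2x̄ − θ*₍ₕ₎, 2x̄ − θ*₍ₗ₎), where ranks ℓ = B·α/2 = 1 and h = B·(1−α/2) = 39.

(5.026, 5.990)

Percentile endpoints at ranks 1 and 39: θ*₍1₎ = 4.770, θ*₍39₎ = 5.734.
Basic interval reflects these around x̄:
  lower = 2 × 5.380 − 5.734 = 5.026
  upper = 2 × 5.380 − 4.770 = 5.990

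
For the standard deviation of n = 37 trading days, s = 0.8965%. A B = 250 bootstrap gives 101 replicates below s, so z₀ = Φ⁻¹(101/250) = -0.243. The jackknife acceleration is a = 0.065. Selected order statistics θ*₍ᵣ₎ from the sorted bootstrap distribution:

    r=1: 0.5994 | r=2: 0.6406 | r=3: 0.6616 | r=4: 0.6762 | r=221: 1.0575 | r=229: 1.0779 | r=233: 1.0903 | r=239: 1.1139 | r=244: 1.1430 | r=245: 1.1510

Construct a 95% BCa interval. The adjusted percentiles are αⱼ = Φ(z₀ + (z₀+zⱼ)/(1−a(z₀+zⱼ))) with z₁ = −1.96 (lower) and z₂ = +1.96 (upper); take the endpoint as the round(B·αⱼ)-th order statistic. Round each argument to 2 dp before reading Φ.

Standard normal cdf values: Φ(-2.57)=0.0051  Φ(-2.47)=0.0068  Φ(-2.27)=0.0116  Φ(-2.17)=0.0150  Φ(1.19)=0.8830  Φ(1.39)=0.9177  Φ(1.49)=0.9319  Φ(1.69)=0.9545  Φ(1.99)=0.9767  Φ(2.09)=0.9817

(0.6762, 1.1139)

Lower: z₀ + z₁ = -0.243 + (-1.960) = -2.203; 1 − a(z₀+z₁) = 1 − (0.065)(-2.203) = 1.1432; argument = -0.243 + (-2.203)/1.1432 = -2.1701 → -2.17.
α₁ = Φ(-2.17) = 0.0150; rank = round(250 × 0.0150) = 4; θ*₍4₎ = 0.6762.
Upper: z₀ + z₂ = 1.717; 1 − a(z₀+z₂) = 0.8884; argument = 1.6897 → 1.69; α₂ = 0.9545; rank = 239; θ*₍239₎ = 1.1139.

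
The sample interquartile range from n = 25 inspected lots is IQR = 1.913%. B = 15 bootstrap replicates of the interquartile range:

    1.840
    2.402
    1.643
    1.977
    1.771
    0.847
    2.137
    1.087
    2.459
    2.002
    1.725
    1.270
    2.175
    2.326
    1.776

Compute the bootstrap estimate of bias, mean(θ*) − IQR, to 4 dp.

bias = −0.0839

mean(θ*) = (1.840 + 2.402 + 1.643 + 1.977 + 1.771 + 0.847 + 2.137 + 1.087 + 2.459 + 2.002 + 1.725 + 1.270 + 2.175 + 2.326 + 1.776) / 15 = 1.82913
bias = 1.82913 − 1.913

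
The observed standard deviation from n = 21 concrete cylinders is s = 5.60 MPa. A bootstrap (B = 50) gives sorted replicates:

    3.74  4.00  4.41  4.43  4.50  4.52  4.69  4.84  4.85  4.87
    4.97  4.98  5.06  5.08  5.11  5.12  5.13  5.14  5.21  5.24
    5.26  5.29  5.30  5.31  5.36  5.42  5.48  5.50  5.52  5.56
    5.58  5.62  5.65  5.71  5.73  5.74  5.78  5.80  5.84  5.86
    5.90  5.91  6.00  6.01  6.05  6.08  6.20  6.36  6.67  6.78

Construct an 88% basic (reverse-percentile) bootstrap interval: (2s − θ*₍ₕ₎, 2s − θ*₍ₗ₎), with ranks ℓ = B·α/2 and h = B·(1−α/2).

(5.00, 6.79)

Percentile endpoints at ranks 3 and 47: θ*₍3₎ = 4.41, θ*₍47₎ = 6.20.
Basic interval reflects these around s:
  lower = 2 × 5.60 − 6.20 = 5.00
  upper = 2 × 5.60 − 4.41 = 6.79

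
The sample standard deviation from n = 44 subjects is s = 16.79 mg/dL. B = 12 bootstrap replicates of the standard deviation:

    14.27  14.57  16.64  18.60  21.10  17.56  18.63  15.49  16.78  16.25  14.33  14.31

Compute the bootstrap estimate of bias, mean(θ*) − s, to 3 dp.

bias = −0.246

mean(θ*) = (14.27 + 14.57 + 16.64 + 18.60 + 21.10 + 17.56 + 18.63 + 15.49 + 16.78 + 16.25 + 14.33 + 14.31) / 12 = 16.5442
bias = 16.5442 − 16.79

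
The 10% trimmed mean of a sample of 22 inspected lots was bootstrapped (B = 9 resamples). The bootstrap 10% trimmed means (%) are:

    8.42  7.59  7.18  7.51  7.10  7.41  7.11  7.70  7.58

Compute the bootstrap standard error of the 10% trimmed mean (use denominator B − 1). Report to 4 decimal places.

Bootstrap SE is the standard deviation of the 9 replicate 10% trimmed means.
Mean of replicates: (8.42 + 7.59 + 7.18 + 7.51 + 7.10 + 7.41 + 7.11 + 7.70 + 7.58) / 9 = 67.60000 / 9 = 7.51111
Sum of squared deviations: (+0.90889)² + (+0.07889)² + (−0.33111)² + (−0.00111)² + (−0.41111)² + (−0.10111)² + (−0.40111)² + (+0.18889)² + (+0.06889)² = 1.32249
Variance = 1.32249 / 8 = 0.16531
SE* = √0.16531

SE* = 0.4066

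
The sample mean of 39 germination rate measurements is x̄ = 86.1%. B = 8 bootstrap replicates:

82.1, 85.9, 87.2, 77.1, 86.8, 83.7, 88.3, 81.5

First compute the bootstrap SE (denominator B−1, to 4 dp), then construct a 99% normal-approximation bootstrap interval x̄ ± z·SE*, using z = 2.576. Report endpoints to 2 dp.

Mean of replicates = 84.0750; sum of squared deviations = 97.6950; SE* = √(97.6950/7) = 3.7358
Margin = 2.576 × 3.7358 = 9.623
Interval: 86.1 ± 9.623

(76.48, 95.72)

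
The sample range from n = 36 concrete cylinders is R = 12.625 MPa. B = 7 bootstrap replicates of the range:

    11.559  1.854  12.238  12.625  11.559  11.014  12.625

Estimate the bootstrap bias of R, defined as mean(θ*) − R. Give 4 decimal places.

mean(θ*) = (11.559 + 1.854 + 12.238 + 12.625 + 11.559 + 11.014 + 12.625) / 7 = 10.49629
bias = 10.49629 − 12.625

bias = −2.1287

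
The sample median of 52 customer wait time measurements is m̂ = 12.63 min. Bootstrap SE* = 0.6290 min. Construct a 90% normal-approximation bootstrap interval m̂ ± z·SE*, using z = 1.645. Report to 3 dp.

Margin = 1.645 × 0.6290 = 1.0347
Interval: 12.63 ± 1.0347

(11.595, 13.665)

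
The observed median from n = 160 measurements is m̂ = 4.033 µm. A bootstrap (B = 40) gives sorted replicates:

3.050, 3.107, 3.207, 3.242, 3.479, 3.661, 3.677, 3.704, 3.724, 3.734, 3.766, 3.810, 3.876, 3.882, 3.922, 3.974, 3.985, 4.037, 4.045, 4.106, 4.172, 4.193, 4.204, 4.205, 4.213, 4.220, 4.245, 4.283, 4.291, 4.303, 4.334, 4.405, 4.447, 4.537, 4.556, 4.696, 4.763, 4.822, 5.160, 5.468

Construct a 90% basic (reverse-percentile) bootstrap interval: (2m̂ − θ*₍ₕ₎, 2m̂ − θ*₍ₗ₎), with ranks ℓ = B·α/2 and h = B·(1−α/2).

(3.244, 4.959)

Percentile endpoints at ranks 2 and 38: θ*₍2₎ = 3.107, θ*₍38₎ = 4.822.
Basic interval reflects these around m̂:
  lower = 2 × 4.033 − 4.822 = 3.244
  upper = 2 × 4.033 − 3.107 = 4.959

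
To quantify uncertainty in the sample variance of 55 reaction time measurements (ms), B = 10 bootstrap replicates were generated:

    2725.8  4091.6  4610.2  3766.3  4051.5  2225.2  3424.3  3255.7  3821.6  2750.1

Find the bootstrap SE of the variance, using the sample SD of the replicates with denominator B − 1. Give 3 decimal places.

Bootstrap SE is the standard deviation of the 10 replicate variances.
Mean of replicates: (2725.8 + 4091.6 + 4610.2 + 3766.3 + 4051.5 + 2225.2 + 3424.3 + 3255.7 + 3821.6 + 2750.1) / 10 = 34722.3000 / 10 = 3472.2300
Sum of squared deviations: (−746.4300)² + (+619.3700)² + (+1137.9700)² + (+294.0700)² + (+579.2700)² + (−1247.0300)² + (−47.9300)² + (−216.5300)² + (+349.3700)² + (−722.1300)² = 4905581.0410
Variance = 4905581.0410 / 9 = 545064.5601
SE* = √545064.5601

SE* = 738.285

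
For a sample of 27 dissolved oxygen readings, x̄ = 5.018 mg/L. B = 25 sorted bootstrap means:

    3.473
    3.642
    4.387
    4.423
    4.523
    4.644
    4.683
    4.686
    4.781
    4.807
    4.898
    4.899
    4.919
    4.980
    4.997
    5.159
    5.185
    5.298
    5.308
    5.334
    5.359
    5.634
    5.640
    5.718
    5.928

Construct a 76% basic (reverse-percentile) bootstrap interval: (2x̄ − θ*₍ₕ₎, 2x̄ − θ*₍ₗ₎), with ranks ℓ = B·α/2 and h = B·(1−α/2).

(4.402, 5.649)

Percentile endpoints at ranks 3 and 22: θ*₍3₎ = 4.387, θ*₍22₎ = 5.634.
Basic interval reflects these around x̄:
  lower = 2 × 5.018 − 5.634 = 4.402
  upper = 2 × 5.018 − 4.387 = 5.649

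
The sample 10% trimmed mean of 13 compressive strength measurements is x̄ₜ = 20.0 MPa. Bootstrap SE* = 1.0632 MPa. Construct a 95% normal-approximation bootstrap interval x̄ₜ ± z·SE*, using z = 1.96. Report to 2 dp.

Margin = 1.96 × 1.0632 = 2.084
Interval: 20.0 ± 2.084

(17.92, 22.08)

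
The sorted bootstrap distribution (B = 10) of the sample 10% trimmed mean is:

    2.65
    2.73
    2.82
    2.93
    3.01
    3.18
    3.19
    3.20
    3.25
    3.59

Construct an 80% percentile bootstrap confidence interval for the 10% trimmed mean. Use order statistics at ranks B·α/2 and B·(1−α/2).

(2.65, 3.25)

α = 0.20; lower rank = 10 × 0.100 = 1; upper rank = 10 × 0.900 = 9.
The 1st smallest replicate is 2.65; the 9th is 3.25.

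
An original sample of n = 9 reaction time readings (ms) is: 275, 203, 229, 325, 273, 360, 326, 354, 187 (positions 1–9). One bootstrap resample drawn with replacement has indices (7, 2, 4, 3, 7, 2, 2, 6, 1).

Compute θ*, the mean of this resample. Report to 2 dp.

θ* = 272.22

Resample values: 326, 203, 325, 229, 326, 203, 203, 360, 275.
Mean = (326 + 203 + 325 + 229 + 326 + 203 + 203 + 360 + 275) / 9 = 2450.0 / 9 = 272.22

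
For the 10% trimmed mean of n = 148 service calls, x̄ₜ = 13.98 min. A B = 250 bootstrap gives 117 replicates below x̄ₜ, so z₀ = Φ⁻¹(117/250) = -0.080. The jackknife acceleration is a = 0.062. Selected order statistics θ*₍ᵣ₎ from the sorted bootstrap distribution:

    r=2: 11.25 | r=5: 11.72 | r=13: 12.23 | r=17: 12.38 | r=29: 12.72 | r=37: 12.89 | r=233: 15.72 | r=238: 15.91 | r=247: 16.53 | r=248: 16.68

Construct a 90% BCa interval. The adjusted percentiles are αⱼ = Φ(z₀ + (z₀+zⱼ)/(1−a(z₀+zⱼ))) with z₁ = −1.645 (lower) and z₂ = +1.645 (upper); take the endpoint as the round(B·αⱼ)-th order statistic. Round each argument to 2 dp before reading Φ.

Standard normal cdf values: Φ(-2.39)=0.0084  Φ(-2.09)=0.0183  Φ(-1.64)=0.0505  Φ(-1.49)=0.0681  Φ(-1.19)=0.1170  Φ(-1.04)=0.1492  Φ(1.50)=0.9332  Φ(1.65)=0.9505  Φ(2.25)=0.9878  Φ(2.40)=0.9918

(12.23, 15.91)

Lower: z₀ + z₁ = -0.080 + (-1.645) = -1.725; 1 − a(z₀+z₁) = 1 − (0.062)(-1.725) = 1.1070; argument = -0.080 + (-1.725)/1.1070 = -1.6383 → -1.64.
α₁ = Φ(-1.64) = 0.0505; rank = round(250 × 0.0505) = 13; θ*₍13₎ = 12.23.
Upper: z₀ + z₂ = 1.565; 1 − a(z₀+z₂) = 0.9030; argument = 1.6532 → 1.65; α₂ = 0.9505; rank = 238; θ*₍238₎ = 15.91.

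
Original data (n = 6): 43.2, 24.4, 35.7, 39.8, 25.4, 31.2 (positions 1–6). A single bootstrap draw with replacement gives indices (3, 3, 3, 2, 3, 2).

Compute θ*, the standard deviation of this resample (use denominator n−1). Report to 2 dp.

θ* = 5.84

Resample values: 35.7, 35.7, 35.7, 24.4, 35.7, 24.4.
Mean = 31.9333; sum of squared deviations = 170.2533
s² = 170.2533 / 5 = 34.0507
s = √34.0507 = 5.84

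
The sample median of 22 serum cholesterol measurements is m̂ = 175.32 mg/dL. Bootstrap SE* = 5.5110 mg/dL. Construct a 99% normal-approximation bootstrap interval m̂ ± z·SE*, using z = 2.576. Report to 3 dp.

(161.124, 189.516)

Margin = 2.576 × 5.5110 = 14.1963
Interval: 175.32 ± 14.1963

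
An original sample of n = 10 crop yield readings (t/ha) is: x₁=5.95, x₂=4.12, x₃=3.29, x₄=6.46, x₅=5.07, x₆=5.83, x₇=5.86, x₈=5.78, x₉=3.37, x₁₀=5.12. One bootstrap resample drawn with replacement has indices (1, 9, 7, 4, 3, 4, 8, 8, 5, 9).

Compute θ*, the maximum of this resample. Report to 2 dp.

θ* = 6.46

Resample values: 5.95, 3.37, 5.86, 6.46, 3.29, 6.46, 5.78, 5.78, 5.07, 3.37.
Maximum = 6.46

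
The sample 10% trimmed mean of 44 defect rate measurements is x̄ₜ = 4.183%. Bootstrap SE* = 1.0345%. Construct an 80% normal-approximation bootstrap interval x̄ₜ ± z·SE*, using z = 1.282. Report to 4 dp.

Margin = 1.282 × 1.0345 = 1.32623
Interval: 4.183 ± 1.32623

(2.8568, 5.5092)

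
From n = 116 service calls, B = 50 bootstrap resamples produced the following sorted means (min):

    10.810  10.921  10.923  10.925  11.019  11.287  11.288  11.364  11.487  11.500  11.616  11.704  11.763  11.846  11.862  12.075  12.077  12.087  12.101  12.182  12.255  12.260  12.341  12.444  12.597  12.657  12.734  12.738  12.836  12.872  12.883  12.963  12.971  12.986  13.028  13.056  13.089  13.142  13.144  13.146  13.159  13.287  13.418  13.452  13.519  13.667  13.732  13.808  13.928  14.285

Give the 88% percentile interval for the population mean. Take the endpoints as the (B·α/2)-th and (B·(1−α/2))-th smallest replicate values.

(10.923, 13.732)

α = 0.12; lower rank = 50 × 0.060 = 3; upper rank = 50 × 0.940 = 47.
The 3rd smallest replicate is 10.923; the 47th is 13.732.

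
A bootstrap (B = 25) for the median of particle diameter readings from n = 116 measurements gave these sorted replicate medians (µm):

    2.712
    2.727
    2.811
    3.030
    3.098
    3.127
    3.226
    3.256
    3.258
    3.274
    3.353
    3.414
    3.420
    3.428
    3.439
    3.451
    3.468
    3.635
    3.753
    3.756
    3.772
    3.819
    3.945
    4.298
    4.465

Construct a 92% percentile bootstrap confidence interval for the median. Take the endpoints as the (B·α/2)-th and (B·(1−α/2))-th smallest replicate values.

α = 0.08; lower rank = 25 × 0.040 = 1; upper rank = 25 × 0.960 = 24.
The 1st smallest replicate is 2.712; the 24th is 4.298.

(2.712, 4.298)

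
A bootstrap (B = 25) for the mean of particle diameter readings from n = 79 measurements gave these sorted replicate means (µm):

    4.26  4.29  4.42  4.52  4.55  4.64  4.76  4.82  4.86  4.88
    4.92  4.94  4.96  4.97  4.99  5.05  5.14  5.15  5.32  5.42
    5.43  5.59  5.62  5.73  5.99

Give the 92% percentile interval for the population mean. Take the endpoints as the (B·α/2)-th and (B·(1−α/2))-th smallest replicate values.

(4.26, 5.73)

α = 0.08; lower rank = 25 × 0.040 = 1; upper rank = 25 × 0.960 = 24.
The 1st smallest replicate is 4.26; the 24th is 5.73.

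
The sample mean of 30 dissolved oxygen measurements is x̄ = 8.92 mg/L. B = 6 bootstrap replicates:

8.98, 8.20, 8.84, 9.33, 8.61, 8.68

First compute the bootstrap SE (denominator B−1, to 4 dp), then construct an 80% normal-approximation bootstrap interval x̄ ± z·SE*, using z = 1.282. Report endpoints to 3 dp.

Mean of replicates = 8.7733; sum of squared deviations = 0.7211; SE* = √(0.7211/5) = 0.3798
Margin = 1.282 × 0.3798 = 0.4869
Interval: 8.92 ± 0.4869

(8.433, 9.407)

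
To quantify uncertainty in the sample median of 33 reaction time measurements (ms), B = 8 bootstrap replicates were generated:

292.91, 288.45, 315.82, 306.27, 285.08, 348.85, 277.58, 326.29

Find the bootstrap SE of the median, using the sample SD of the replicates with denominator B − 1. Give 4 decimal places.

SE* = 24.0930

Bootstrap SE is the standard deviation of the 8 replicate medians.
Mean of replicates: (292.91 + 288.45 + 315.82 + 306.27 + 285.08 + 348.85 + 277.58 + 326.29) / 8 = 2441.25000 / 8 = 305.15625
Sum of squared deviations: (−12.24625)² + (−16.70625)² + (+10.66375)² + (+1.11375)² + (−20.07625)² + (+43.69375)² + (−27.57625)² + (+21.13375)² = 4063.30999
Variance = 4063.30999 / 7 = 580.47286
SE* = √580.47286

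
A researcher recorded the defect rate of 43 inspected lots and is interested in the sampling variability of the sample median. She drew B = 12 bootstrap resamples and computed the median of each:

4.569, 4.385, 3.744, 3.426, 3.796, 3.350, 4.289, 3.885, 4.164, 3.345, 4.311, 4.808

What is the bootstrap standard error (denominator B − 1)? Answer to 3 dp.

Bootstrap SE is the standard deviation of the 12 replicate medians.
Mean of replicates: (4.569 + 4.385 + 3.744 + 3.426 + 3.796 + 3.350 + 4.289 + 3.885 + 4.164 + 3.345 + 4.311 + 4.808) / 12 = 48.0720 / 12 = 4.0060
Sum of squared deviations: (+0.5630)² + (+0.3790)² + (−0.2620)² + (−0.5800)² + (−0.2100)² + (−0.6560)² + (+0.2830)² + (−0.1210)² + (+0.1580)² + (−0.6610)² + (+0.3050)² + (+0.8020)² = 2.6329
Variance = 2.6329 / 11 = 0.2394
SE* = √0.2394

SE* = 0.489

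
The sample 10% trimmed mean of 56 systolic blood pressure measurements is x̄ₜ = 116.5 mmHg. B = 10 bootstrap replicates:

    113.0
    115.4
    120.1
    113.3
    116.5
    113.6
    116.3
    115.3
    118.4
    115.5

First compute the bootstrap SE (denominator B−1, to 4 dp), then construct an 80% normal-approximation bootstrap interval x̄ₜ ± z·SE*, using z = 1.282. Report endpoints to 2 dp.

(113.62, 119.38)

Mean of replicates = 115.7400; sum of squared deviations = 45.3840; SE* = √(45.3840/9) = 2.2456
Margin = 1.282 × 2.2456 = 2.879
Interval: 116.5 ± 2.879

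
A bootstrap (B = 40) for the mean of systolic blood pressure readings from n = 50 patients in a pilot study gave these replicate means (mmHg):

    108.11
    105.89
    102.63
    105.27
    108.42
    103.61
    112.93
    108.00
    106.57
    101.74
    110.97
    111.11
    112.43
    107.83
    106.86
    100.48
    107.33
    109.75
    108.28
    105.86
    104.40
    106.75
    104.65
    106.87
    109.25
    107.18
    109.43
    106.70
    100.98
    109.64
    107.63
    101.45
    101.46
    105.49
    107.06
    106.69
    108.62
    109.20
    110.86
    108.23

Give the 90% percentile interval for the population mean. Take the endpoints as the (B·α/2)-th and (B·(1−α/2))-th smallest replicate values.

Sorted replicates: 100.48, 100.98, 101.45, 101.46, 101.74, 102.63, 103.61, 104.40, 104.65, 105.27, 105.49, 105.86, 105.89, 106.57, 106.69, 106.70, 106.75, 106.86, 106.87, 107.06, 107.18, 107.33, 107.63, 107.83, 108.00, 108.11, 108.23, 108.28, 108.42, 108.62, 109.20, 109.25, 109.43, 109.64, 109.75, 110.86, 110.97, 111.11, 112.43, 112.93
α = 0.10; lower rank = 40 × 0.050 = 2; upper rank = 40 × 0.950 = 38.
The 2nd smallest replicate is 100.98; the 38th is 111.11.

(100.98, 111.11)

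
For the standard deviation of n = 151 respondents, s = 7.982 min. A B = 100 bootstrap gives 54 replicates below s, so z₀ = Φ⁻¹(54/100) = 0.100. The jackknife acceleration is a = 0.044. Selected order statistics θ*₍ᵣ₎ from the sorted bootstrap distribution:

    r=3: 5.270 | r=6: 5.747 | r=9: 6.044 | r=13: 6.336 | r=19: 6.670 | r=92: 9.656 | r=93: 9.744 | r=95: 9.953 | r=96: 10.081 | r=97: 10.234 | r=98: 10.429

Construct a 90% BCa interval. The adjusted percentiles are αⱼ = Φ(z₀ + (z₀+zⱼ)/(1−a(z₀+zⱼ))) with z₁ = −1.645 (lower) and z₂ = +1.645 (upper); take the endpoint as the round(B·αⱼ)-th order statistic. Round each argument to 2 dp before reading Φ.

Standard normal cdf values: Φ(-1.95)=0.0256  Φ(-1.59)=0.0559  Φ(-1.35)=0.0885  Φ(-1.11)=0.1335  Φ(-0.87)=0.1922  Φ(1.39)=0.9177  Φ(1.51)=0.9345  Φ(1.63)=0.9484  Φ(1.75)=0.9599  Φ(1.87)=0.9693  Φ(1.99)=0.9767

(6.044, 10.429)

Lower: z₀ + z₁ = 0.100 + (-1.645) = -1.545; 1 − a(z₀+z₁) = 1 − (0.044)(-1.545) = 1.0680; argument = 0.100 + (-1.545)/1.0680 = -1.3467 → -1.35.
α₁ = Φ(-1.35) = 0.0885; rank = round(100 × 0.0885) = 9; θ*₍9₎ = 6.044.
Upper: z₀ + z₂ = 1.745; 1 − a(z₀+z₂) = 0.9232; argument = 1.9901 → 1.99; α₂ = 0.9767; rank = 98; θ*₍98₎ = 10.429.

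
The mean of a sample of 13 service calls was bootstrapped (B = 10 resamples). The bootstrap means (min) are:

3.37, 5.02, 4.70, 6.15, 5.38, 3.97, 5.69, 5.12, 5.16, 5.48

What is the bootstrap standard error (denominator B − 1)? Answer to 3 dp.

Bootstrap SE is the standard deviation of the 10 replicate means.
Mean of replicates: (3.37 + 5.02 + 4.70 + 6.15 + 5.38 + 3.97 + 5.69 + 5.12 + 5.16 + 5.48) / 10 = 50.0400 / 10 = 5.0040
Sum of squared deviations: (−1.6340)² + (+0.0160)² + (−0.3040)² + (+1.1460)² + (+0.3760)² + (−1.0340)² + (+0.6860)² + (+0.1160)² + (+0.1560)² + (+0.4760)² = 6.0214
Variance = 6.0214 / 9 = 0.6690
SE* = √0.6690

SE* = 0.818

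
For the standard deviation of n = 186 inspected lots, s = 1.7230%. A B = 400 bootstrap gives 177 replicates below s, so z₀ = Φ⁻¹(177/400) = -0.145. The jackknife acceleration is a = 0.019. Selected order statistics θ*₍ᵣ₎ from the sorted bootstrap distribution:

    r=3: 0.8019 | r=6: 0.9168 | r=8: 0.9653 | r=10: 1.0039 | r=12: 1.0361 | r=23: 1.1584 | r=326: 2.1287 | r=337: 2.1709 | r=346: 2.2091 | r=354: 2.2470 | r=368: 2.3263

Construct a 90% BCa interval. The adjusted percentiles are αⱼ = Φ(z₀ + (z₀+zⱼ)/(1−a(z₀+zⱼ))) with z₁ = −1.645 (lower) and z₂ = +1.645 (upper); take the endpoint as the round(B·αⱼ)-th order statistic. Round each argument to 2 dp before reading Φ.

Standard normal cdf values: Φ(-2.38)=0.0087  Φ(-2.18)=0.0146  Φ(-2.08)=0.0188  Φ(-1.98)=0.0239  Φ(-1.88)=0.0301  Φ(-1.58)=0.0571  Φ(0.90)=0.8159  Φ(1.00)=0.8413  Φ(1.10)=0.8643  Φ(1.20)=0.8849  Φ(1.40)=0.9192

Lower: z₀ + z₁ = -0.145 + (-1.645) = -1.790; 1 − a(z₀+z₁) = 1 − (0.019)(-1.790) = 1.0340; argument = -0.145 + (-1.790)/1.0340 = -1.8761 → -1.88.
α₁ = Φ(-1.88) = 0.0301; rank = round(400 × 0.0301) = 12; θ*₍12₎ = 1.0361.
Upper: z₀ + z₂ = 1.500; 1 − a(z₀+z₂) = 0.9715; argument = 1.3990 → 1.40; α₂ = 0.9192; rank = 368; θ*₍368₎ = 2.3263.

(1.0361, 2.3263)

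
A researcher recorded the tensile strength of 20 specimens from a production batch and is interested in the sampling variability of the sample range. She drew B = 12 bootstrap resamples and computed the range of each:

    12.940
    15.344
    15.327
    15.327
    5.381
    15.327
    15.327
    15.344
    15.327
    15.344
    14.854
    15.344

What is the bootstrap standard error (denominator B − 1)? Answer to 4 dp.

Bootstrap SE is the standard deviation of the 12 replicate ranges.
Mean of replicates: (12.940 + 15.344 + 15.327 + 15.327 + 5.381 + 15.327 + 15.327 + 15.344 + 15.327 + 15.344 + 14.854 + 15.344) / 12 = 171.18600 / 12 = 14.26550
Sum of squared deviations: (−1.32550)² + (+1.07850)² + (+1.06150)² + (+1.06150)² + (−8.88450)² + (+1.06150)² + (+1.06150)² + (+1.07850)² + (+1.06150)² + (+1.07850)² + (+0.58850)² + (+1.07850)² = 91.32418
Variance = 91.32418 / 11 = 8.30220
SE* = √8.30220

SE* = 2.8814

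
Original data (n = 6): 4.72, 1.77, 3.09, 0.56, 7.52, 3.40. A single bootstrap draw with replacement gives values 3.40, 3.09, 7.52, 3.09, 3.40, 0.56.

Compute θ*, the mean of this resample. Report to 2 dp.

θ* = 3.51

Mean = (3.40 + 3.09 + 7.52 + 3.09 + 3.40 + 0.56) / 6 = 21.060 / 6 = 3.51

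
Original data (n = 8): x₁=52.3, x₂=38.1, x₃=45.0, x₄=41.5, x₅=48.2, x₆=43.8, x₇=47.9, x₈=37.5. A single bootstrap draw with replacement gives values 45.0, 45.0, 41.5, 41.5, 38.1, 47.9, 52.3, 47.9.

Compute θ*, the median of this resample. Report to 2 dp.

θ* = 45.00

Sorted: 38.1, 41.5, 41.5, 45.0, 45.0, 47.9, 47.9, 52.3
Median = average of the two middle values = 45.00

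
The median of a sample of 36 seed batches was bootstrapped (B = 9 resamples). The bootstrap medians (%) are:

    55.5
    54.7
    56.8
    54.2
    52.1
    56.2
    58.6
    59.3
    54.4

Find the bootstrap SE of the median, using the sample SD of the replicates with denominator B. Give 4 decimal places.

SE* = 2.1277

Bootstrap SE is the standard deviation of the 9 replicate medians.
Mean of replicates: (55.5 + 54.7 + 56.8 + 54.2 + 52.1 + 56.2 + 58.6 + 59.3 + 54.4) / 9 = 501.80000 / 9 = 55.75556
Sum of squared deviations: (−0.25556)² + (−1.05556)² + (+1.04444)² + (−1.55556)² + (−3.65556)² + (+0.44444)² + (+2.84444)² + (+3.54444)² + (−1.35556)² = 40.74222
Variance = 40.74222 / 9 = 4.52691
SE* = √4.52691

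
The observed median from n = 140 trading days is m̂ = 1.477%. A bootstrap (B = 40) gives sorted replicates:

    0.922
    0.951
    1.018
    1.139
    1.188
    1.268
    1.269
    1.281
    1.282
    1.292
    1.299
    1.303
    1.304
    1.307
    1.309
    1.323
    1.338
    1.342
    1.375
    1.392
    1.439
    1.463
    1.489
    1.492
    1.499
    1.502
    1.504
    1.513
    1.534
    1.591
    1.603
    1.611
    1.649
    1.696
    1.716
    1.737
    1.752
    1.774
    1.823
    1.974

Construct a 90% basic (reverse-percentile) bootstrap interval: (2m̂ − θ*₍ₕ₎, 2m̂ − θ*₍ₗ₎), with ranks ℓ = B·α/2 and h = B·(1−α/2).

(1.180, 2.003)

Percentile endpoints at ranks 2 and 38: θ*₍2₎ = 0.951, θ*₍38₎ = 1.774.
Basic interval reflects these around m̂:
  lower = 2 × 1.477 − 1.774 = 1.180
  upper = 2 × 1.477 − 0.951 = 2.003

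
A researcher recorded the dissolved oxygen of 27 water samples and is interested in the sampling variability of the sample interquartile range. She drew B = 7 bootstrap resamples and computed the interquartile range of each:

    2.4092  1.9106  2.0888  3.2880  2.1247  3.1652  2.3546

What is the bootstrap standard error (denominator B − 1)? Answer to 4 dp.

Bootstrap SE is the standard deviation of the 7 replicate interquartile ranges.
Mean of replicates: (2.4092 + 1.9106 + 2.0888 + 3.2880 + 2.1247 + 3.1652 + 2.3546) / 7 = 17.34110 / 7 = 2.47730
Sum of squared deviations: (−0.06810)² + (−0.56670)² + (−0.38850)² + (+0.81070)² + (−0.35260)² + (+0.68790)² + (−0.12270)² = 1.74654
Variance = 1.74654 / 6 = 0.29109
SE* = √0.29109

SE* = 0.5395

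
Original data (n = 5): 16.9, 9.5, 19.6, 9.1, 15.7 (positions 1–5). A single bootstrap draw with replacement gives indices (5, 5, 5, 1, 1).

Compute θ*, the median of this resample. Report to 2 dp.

Resample values: 15.7, 15.7, 15.7, 16.9, 16.9.
Sorted: 15.7, 15.7, 15.7, 16.9, 16.9
Median = middle value = 15.70

θ* = 15.70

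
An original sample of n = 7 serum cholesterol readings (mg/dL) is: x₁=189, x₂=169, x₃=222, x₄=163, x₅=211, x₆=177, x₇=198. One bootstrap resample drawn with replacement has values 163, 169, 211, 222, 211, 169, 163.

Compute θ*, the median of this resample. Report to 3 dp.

θ* = 169.000

Sorted: 163, 163, 169, 169, 211, 211, 222
Median = middle value = 169.000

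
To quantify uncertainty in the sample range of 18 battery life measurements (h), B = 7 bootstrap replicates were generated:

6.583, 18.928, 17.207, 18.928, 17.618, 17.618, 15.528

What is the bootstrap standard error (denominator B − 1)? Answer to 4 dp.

Bootstrap SE is the standard deviation of the 7 replicate ranges.
Mean of replicates: (6.583 + 18.928 + 17.207 + 18.928 + 17.618 + 17.618 + 15.528) / 7 = 112.41000 / 7 = 16.05857
Sum of squared deviations: (−9.47557)² + (+2.86943)² + (+1.14843)² + (+2.86943)² + (+1.55943)² + (+1.55943)² + (−0.53057)² = 112.71772
Variance = 112.71772 / 6 = 18.78629
SE* = √18.78629

SE* = 4.3343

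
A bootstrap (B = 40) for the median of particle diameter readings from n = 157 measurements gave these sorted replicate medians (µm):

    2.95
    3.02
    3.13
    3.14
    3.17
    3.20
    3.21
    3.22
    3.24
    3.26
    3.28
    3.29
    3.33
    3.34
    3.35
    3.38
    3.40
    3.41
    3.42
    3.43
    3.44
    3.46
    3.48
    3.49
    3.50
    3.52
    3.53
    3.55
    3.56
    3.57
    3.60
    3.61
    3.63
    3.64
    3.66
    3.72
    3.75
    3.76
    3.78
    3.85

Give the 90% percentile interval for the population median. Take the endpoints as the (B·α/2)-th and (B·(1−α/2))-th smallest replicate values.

(3.02, 3.76)

α = 0.10; lower rank = 40 × 0.050 = 2; upper rank = 40 × 0.950 = 38.
The 2nd smallest replicate is 3.02; the 38th is 3.76.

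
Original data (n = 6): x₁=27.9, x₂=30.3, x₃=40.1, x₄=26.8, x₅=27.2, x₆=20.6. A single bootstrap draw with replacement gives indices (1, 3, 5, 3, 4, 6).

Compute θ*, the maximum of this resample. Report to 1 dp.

θ* = 40.1

Resample values: 27.9, 40.1, 27.2, 40.1, 26.8, 20.6.
Maximum = 40.1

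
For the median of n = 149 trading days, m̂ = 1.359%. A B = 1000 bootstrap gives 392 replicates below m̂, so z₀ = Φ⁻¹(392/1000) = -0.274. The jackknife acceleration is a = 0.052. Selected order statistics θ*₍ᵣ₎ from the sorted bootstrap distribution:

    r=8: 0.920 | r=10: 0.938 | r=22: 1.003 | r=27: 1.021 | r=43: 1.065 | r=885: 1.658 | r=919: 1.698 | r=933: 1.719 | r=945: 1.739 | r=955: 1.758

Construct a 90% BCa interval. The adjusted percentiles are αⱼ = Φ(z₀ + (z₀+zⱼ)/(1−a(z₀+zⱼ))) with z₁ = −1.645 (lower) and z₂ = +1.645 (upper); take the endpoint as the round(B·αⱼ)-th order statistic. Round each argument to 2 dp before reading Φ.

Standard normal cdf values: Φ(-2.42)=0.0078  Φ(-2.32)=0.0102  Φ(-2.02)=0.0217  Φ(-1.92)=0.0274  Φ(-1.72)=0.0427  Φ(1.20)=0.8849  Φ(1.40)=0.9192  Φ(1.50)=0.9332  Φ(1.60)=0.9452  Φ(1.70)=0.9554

(1.003, 1.658)

Lower: z₀ + z₁ = -0.274 + (-1.645) = -1.919; 1 − a(z₀+z₁) = 1 − (0.052)(-1.919) = 1.0998; argument = -0.274 + (-1.919)/1.0998 = -2.0189 → -2.02.
α₁ = Φ(-2.02) = 0.0217; rank = round(1000 × 0.0217) = 22; θ*₍22₎ = 1.003.
Upper: z₀ + z₂ = 1.371; 1 − a(z₀+z₂) = 0.9287; argument = 1.2022 → 1.20; α₂ = 0.8849; rank = 885; θ*₍885₎ = 1.658.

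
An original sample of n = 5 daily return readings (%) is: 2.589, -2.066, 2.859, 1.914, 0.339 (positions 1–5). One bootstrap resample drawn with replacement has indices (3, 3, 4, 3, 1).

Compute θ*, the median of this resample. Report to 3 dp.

θ* = 2.859

Resample values: 2.859, 2.859, 1.914, 2.859, 2.589.
Sorted: 1.914, 2.589, 2.859, 2.859, 2.859
Median = middle value = 2.859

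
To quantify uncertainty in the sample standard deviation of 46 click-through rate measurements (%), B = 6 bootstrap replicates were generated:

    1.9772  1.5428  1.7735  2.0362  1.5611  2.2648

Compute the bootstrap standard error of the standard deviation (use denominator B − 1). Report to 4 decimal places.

SE* = 0.2850

Bootstrap SE is the standard deviation of the 6 replicate standard deviations.
Mean of replicates: (1.9772 + 1.5428 + 1.7735 + 2.0362 + 1.5611 + 2.2648) / 6 = 11.15560 / 6 = 1.85927
Sum of squared deviations: (+0.11793)² + (−0.31647)² + (−0.08577)² + (+0.17693)² + (−0.29817)² + (+0.40553)² = 0.40608
Variance = 0.40608 / 5 = 0.08122
SE* = √0.08122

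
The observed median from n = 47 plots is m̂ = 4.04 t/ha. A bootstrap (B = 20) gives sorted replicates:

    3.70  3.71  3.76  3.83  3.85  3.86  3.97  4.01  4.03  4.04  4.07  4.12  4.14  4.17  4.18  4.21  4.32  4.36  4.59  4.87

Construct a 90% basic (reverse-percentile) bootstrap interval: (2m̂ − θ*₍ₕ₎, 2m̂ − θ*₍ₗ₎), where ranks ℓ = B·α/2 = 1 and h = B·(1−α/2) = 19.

(3.49, 4.38)

Percentile endpoints at ranks 1 and 19: θ*₍1₎ = 3.70, θ*₍19₎ = 4.59.
Basic interval reflects these around m̂:
  lower = 2 × 4.04 − 4.59 = 3.49
  upper = 2 × 4.04 − 3.70 = 4.38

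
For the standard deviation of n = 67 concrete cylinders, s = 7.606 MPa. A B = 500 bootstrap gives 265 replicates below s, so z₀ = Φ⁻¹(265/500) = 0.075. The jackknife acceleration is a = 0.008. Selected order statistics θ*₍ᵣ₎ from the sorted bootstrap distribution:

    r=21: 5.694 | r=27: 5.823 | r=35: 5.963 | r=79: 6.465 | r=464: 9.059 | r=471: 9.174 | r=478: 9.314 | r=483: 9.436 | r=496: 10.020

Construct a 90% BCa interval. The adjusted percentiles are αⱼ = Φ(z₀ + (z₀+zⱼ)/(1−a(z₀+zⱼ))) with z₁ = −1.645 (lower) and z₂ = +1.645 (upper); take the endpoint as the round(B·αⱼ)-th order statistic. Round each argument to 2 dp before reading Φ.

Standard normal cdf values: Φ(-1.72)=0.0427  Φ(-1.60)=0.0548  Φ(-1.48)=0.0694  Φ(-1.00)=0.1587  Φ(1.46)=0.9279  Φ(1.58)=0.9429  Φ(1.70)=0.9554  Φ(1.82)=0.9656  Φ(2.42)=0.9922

(5.963, 9.436)

Lower: z₀ + z₁ = 0.075 + (-1.645) = -1.570; 1 − a(z₀+z₁) = 1 − (0.008)(-1.570) = 1.0126; argument = 0.075 + (-1.570)/1.0126 = -1.4755 → -1.48.
α₁ = Φ(-1.48) = 0.0694; rank = round(500 × 0.0694) = 35; θ*₍35₎ = 5.963.
Upper: z₀ + z₂ = 1.720; 1 − a(z₀+z₂) = 0.9862; argument = 1.8190 → 1.82; α₂ = 0.9656; rank = 483; θ*₍483₎ = 9.436.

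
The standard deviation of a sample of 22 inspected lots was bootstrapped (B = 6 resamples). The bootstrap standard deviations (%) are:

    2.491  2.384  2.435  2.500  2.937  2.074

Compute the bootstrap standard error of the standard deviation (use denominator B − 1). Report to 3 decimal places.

SE* = 0.277

Bootstrap SE is the standard deviation of the 6 replicate standard deviations.
Mean of replicates: (2.491 + 2.384 + 2.435 + 2.500 + 2.937 + 2.074) / 6 = 14.8210 / 6 = 2.4702
Sum of squared deviations: (+0.0208)² + (−0.0862)² + (−0.0352)² + (+0.0298)² + (+0.4668)² + (−0.3962)² = 0.3849
Variance = 0.3849 / 5 = 0.0770
SE* = √0.0770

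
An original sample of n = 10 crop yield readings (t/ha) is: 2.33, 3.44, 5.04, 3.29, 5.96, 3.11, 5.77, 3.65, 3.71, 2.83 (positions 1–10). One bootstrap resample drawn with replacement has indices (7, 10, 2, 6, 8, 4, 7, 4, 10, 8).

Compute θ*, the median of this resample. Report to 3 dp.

Resample values: 5.77, 2.83, 3.44, 3.11, 3.65, 3.29, 5.77, 3.29, 2.83, 3.65.
Sorted: 2.83, 2.83, 3.11, 3.29, 3.29, 3.44, 3.65, 3.65, 5.77, 5.77
Median = average of the two middle values = 3.365

θ* = 3.365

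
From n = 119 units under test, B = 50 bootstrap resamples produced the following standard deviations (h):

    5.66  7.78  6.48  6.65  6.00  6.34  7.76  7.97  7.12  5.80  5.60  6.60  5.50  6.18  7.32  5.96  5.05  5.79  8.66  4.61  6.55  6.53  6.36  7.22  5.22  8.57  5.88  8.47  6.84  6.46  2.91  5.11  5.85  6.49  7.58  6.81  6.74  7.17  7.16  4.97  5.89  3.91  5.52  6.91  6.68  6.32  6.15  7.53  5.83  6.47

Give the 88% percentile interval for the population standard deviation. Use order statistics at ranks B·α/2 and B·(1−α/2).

Sorted replicates: 2.91, 3.91, 4.61, 4.97, 5.05, 5.11, 5.22, 5.50, 5.52, 5.60, 5.66, 5.79, 5.80, 5.83, 5.85, 5.88, 5.89, 5.96, 6.00, 6.15, 6.18, 6.32, 6.34, 6.36, 6.46, 6.47, 6.48, 6.49, 6.53, 6.55, 6.60, 6.65, 6.68, 6.74, 6.81, 6.84, 6.91, 7.12, 7.16, 7.17, 7.22, 7.32, 7.53, 7.58, 7.76, 7.78, 7.97, 8.47, 8.57, 8.66
α = 0.12; lower rank = 50 × 0.060 = 3; upper rank = 50 × 0.940 = 47.
The 3rd smallest replicate is 4.61; the 47th is 7.97.

(4.61, 7.97)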